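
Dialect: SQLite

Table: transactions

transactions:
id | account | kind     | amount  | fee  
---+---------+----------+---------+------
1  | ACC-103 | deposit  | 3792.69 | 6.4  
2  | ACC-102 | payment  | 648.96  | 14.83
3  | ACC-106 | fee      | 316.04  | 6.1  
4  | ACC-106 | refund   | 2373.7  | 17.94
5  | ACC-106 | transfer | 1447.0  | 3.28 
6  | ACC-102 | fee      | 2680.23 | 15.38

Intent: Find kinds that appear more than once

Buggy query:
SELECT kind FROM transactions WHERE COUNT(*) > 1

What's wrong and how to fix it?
Bug: WHERE can't reference COUNT(*); aggregates are computed after WHERE

Fix: Group first, then use HAVING for the count condition

Corrected query:
SELECT kind FROM transactions GROUP BY kind HAVING COUNT(*) > 1

Result:
kind
----
fee 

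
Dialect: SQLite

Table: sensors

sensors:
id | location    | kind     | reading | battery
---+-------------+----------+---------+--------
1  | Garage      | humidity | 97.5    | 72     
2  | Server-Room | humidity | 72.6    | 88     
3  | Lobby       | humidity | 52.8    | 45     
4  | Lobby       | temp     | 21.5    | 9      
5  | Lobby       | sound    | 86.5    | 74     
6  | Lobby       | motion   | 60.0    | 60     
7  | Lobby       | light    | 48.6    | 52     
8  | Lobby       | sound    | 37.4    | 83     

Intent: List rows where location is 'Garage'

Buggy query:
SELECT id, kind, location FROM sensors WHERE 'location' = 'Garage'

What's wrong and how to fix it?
Bug: 'location' in single quotes is a string literal, not the column; the comparison is literal-vs-literal and never true

Fix: Remove the quotes around the column name (or use double quotes for an identifier)

Corrected query:
SELECT id, kind, location FROM sensors WHERE location = 'Garage'

Result:
id | kind     | location
---+----------+---------
1  | humidity | Garage  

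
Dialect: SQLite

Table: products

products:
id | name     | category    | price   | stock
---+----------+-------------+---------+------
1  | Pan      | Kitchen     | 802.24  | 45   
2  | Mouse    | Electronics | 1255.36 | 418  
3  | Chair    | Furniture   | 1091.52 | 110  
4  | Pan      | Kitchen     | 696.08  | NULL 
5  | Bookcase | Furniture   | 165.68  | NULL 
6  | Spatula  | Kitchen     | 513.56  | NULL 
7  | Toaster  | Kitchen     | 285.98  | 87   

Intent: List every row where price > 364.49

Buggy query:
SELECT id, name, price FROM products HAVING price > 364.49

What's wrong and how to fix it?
Bug: HAVING filters the output of aggregation, but this query has no GROUP BY and no aggregate functions, so SQLite rejects it (HAVING clause on a non-aggregate query); the condition here is per row

Fix: Use WHERE for row-level filtering

Corrected query:
SELECT id, name, price FROM products WHERE price > 364.49

Result:
id | name    | price  
---+---------+--------
1  | Pan     | 802.24 
2  | Mouse   | 1255.36
3  | Chair   | 1091.52
4  | Pan     | 696.08 
6  | Spatula | 513.56 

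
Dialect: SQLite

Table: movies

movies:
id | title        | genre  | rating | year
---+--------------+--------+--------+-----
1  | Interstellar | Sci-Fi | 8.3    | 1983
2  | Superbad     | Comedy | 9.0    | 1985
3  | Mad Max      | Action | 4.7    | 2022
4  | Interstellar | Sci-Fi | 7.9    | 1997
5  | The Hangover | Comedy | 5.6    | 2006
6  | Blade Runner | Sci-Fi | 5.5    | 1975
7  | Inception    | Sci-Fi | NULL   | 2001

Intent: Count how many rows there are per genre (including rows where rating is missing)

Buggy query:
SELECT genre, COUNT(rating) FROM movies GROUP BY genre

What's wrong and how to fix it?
Bug: COUNT(column) counts non-NULL values only; rows with NULL rating aren't counted

Fix: Replace COUNT(rating) with COUNT(*)

Corrected query:
SELECT genre, COUNT(*) FROM movies GROUP BY genre

Result:
genre  | COUNT(*)
-------+---------
Action | 1       
Comedy | 2       
Sci-Fi | 4       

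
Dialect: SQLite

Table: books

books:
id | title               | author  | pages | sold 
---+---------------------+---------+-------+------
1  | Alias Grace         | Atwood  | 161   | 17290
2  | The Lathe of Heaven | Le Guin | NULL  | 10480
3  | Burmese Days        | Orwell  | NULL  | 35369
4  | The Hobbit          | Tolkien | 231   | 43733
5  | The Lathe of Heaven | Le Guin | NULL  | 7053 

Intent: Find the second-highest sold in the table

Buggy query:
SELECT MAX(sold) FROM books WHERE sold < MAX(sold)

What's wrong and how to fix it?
Bug: The inner MAX is an aggregate inside WHERE, which is not allowed

Fix: Compute the overall MAX in a subquery, then take MAX of rows below it

Corrected query:
SELECT MAX(sold) FROM books WHERE sold < (SELECT MAX(sold) FROM books)

Result:
MAX(sold)
---------
35369    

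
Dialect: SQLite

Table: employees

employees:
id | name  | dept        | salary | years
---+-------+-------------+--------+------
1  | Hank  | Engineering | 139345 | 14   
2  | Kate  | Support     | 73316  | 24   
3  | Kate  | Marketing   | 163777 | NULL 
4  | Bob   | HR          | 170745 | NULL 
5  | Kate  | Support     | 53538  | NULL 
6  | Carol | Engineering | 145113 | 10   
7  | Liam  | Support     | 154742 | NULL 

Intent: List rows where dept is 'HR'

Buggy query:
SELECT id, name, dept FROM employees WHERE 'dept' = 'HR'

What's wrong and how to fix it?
Bug: Single quotes denote string literals in SQL; the column name is being compared as a constant string

Fix: Remove the quotes around the column name (or use double quotes for an identifier)

Corrected query:
SELECT id, name, dept FROM employees WHERE dept = 'HR'

Result:
id | name | dept
---+------+-----
4  | Bob  | HR  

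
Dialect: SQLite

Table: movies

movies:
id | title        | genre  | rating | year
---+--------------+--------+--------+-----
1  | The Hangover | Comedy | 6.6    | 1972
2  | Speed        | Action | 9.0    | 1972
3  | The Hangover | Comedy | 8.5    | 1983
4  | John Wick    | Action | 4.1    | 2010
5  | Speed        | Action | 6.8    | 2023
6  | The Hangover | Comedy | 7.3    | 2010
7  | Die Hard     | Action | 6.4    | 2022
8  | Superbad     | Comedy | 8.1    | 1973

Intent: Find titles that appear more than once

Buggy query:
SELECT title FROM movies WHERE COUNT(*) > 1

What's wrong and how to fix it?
Bug: WHERE can't reference COUNT(*); aggregates are computed after WHERE

Fix: GROUP BY title, then filter groups with HAVING COUNT(*) > 1

Corrected query:
SELECT title FROM movies GROUP BY title HAVING COUNT(*) > 1

Result:
title       
------------
Speed       
The Hangover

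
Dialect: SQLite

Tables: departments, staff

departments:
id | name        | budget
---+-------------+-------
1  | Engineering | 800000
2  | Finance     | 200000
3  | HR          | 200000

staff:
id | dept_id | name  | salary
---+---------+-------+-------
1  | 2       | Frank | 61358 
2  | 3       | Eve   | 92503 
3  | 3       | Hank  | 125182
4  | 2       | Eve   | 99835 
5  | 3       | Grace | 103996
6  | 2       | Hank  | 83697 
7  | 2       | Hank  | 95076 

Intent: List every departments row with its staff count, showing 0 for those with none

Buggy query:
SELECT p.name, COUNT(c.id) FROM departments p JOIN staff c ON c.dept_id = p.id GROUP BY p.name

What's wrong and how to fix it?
Bug: An inner join excludes parents with zero children

Fix: Use LEFT JOIN so parents without children still appear (COUNT(c.id) gives 0)

Corrected query:
SELECT p.name, COUNT(c.id) FROM departments p LEFT JOIN staff c ON c.dept_id = p.id GROUP BY p.name

Result:
name        | COUNT(c.id)
------------+------------
Engineering | 0          
Finance     | 4          
HR          | 3          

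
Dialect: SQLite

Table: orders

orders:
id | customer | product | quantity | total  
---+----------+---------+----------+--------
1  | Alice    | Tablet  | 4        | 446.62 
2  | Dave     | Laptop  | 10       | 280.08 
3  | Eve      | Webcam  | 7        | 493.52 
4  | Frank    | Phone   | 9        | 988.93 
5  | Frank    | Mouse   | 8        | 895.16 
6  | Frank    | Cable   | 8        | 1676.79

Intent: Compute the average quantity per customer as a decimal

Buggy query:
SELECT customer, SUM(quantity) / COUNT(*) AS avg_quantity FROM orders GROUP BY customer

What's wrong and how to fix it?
Bug: SUM(quantity) and COUNT(*) are both integers; the division truncates the fractional part

Fix: Cast one side to REAL so the division keeps the fractional part

Corrected query:
SELECT customer, SUM(quantity) * 1.0 / COUNT(*) AS avg_quantity FROM orders GROUP BY customer

Result:
customer | avg_quantity
---------+-------------
Alice    | 4           
Dave     | 10          
Eve      | 7           
Frank    | 8.333333    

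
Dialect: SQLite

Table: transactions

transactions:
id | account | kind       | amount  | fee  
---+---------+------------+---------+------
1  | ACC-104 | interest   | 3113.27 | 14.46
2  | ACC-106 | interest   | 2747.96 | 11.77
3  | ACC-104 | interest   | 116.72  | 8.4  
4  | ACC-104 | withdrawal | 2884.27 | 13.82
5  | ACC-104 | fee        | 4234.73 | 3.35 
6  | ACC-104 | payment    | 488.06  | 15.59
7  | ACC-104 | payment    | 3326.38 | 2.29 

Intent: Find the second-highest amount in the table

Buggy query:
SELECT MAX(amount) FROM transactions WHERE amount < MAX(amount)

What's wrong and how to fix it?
Bug: MAX(amount) on the right of the comparison is an aggregate-in-WHERE error

Fix: Put the inner MAX in a scalar subquery

Corrected query:
SELECT MAX(amount) FROM transactions WHERE amount < (SELECT MAX(amount) FROM transactions)

Result:
MAX(amount)
-----------
3326.38    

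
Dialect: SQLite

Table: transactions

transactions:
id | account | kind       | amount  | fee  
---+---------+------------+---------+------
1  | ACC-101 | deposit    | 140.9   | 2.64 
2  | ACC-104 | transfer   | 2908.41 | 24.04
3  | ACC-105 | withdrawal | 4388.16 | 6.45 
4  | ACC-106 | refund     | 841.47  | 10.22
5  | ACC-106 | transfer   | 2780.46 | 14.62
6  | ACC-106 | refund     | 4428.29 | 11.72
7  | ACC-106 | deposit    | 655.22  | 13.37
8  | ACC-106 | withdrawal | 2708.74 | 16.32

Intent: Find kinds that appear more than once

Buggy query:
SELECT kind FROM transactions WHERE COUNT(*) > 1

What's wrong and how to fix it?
Bug: WHERE can't reference COUNT(*); aggregates are computed after WHERE

Fix: Group first, then use HAVING for the count condition

Corrected query:
SELECT kind FROM transactions GROUP BY kind HAVING COUNT(*) > 1

Result:
kind      
----------
deposit   
refund    
transfer  
withdrawal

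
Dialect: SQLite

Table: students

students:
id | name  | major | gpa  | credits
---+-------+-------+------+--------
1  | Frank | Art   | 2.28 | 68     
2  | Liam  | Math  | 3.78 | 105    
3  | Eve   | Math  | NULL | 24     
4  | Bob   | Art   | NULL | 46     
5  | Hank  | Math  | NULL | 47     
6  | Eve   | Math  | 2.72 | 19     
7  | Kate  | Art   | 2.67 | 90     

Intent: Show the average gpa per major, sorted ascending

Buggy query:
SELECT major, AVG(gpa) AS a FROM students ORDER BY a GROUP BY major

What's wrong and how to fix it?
Bug: ORDER BY appears before GROUP BY; SQL clause order requires GROUP BY first

Fix: Reorder: SELECT … FROM … GROUP BY … ORDER BY …

Corrected query:
SELECT major, AVG(gpa) AS a FROM students GROUP BY major ORDER BY a

Result:
major | a    
------+------
Art   | 2.475
Math  | 3.25 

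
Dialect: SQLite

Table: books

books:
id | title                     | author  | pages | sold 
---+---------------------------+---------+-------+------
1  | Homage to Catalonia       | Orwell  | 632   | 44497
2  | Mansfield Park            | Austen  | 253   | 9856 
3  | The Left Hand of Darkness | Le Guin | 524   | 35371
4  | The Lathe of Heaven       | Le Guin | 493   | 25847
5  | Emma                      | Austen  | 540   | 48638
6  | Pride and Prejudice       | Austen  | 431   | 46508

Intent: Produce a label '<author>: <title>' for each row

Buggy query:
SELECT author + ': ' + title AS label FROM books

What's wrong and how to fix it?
Bug: SQLite uses || for string concatenation; + coerces text to numbers (yielding 0)

Fix: Use the || operator for string concatenation

Corrected query:
SELECT author || ': ' || title AS label FROM books

Result:
label                             
----------------------------------
Orwell: Homage to Catalonia       
Austen: Mansfield Park            
Le Guin: The Left Hand of Darkness
Le Guin: The Lathe of Heaven      
Austen: Emma                      
Austen: Pride and Prejudice       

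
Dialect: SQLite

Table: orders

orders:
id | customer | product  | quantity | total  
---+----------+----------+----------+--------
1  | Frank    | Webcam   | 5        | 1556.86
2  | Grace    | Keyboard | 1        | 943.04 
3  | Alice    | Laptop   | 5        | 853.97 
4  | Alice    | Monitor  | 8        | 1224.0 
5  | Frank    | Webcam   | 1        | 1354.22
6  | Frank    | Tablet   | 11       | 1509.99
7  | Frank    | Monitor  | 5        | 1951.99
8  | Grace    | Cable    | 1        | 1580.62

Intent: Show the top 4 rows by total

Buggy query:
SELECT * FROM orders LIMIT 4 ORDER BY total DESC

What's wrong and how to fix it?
Bug: LIMIT must come after ORDER BY

Fix: Swap the clauses: ORDER BY first, then LIMIT

Corrected query:
SELECT * FROM orders ORDER BY total DESC LIMIT 4

Result:
id | customer | product | quantity | total  
---+----------+---------+----------+--------
7  | Frank    | Monitor | 5        | 1951.99
8  | Grace    | Cable   | 1        | 1580.62
1  | Frank    | Webcam  | 5        | 1556.86
6  | Frank    | Tablet  | 11       | 1509.99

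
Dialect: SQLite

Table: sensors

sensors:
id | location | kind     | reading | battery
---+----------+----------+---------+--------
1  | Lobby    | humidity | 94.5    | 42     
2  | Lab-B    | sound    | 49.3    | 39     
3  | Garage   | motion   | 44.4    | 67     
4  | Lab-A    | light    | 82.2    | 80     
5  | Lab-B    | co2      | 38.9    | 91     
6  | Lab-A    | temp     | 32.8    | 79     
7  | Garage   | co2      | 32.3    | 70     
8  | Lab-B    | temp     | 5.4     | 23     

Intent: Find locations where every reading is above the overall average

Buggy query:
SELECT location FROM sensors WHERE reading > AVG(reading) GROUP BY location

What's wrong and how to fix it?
Bug: AVG() is an aggregate; it can't sit directly in WHERE

Fix: Compute the overall average in a scalar subquery and compare each group's MIN against it in HAVING

Corrected query:
SELECT location FROM sensors GROUP BY location HAVING MIN(reading) > (SELECT AVG(reading) FROM sensors)

Result:
location
--------
Lobby   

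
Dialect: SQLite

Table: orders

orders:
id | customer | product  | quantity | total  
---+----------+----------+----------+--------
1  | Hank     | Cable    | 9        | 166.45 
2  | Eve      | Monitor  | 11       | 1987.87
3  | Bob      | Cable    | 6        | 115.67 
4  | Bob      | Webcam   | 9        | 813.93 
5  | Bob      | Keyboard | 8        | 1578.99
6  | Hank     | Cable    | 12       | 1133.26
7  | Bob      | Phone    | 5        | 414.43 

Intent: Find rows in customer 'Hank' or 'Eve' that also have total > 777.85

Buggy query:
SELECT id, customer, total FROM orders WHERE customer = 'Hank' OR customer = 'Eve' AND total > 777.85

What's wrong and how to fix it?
Bug: AND binds tighter than OR, so this parses as customer = 'Hank' OR (customer = 'Eve' AND total > 777.85)

Fix: Add parentheses around the OR so the AND applies to both alternatives

Corrected query:
SELECT id, customer, total FROM orders WHERE (customer = 'Hank' OR customer = 'Eve') AND total > 777.85

Result:
id | customer | total  
---+----------+--------
2  | Eve      | 1987.87
6  | Hank     | 1133.26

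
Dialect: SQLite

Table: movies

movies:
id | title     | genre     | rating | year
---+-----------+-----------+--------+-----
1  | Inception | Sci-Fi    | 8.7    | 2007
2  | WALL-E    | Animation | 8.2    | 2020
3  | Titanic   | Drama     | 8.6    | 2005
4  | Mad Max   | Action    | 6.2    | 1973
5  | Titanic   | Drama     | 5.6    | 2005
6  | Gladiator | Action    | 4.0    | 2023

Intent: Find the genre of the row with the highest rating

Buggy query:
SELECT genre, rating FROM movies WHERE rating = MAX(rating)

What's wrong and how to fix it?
Bug: MAX(rating) is an aggregate and cannot be used directly in WHERE

Fix: Use a subquery: WHERE rating = (SELECT MAX(rating) FROM movies)

Corrected query:
SELECT genre, rating FROM movies WHERE rating = (SELECT MAX(rating) FROM movies)

Result:
genre  | rating
-------+-------
Sci-Fi | 8.7   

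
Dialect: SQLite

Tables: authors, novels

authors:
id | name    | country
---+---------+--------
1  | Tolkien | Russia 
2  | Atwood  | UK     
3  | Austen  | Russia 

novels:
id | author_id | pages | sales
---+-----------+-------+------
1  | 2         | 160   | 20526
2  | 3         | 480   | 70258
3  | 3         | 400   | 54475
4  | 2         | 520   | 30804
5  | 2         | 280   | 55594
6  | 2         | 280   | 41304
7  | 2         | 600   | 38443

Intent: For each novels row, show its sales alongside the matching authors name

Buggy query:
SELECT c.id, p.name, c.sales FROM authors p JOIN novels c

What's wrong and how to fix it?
Bug: JOIN with no ON clause produces a cartesian product; every novels row pairs with every authors row

Fix: Add ON c.author_id = p.id to the JOIN

Corrected query:
SELECT c.id, p.name, c.sales FROM authors p JOIN novels c ON c.author_id = p.id

Result:
id | name   | sales
---+--------+------
1  | Atwood | 20526
2  | Austen | 70258
3  | Austen | 54475
4  | Atwood | 30804
5  | Atwood | 55594
6  | Atwood | 41304
7  | Atwood | 38443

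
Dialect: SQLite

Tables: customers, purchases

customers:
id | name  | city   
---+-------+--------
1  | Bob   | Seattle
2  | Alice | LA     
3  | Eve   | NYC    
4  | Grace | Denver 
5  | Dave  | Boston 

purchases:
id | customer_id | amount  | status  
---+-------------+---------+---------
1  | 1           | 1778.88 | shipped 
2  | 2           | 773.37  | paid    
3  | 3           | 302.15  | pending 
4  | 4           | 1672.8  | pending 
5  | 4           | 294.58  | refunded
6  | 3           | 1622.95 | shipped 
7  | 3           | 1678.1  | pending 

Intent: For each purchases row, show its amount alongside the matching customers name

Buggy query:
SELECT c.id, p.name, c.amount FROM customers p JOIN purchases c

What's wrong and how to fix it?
Bug: Missing join condition: each purchases row is matched to all customers rows instead of just its own

Fix: Add ON c.customer_id = p.id to the JOIN

Corrected query:
SELECT c.id, p.name, c.amount FROM customers p JOIN purchases c ON c.customer_id = p.id

Result:
id | name  | amount 
---+-------+--------
1  | Bob   | 1778.88
2  | Alice | 773.37 
3  | Eve   | 302.15 
4  | Grace | 1672.8 
5  | Grace | 294.58 
6  | Eve   | 1622.95
7  | Eve   | 1678.1 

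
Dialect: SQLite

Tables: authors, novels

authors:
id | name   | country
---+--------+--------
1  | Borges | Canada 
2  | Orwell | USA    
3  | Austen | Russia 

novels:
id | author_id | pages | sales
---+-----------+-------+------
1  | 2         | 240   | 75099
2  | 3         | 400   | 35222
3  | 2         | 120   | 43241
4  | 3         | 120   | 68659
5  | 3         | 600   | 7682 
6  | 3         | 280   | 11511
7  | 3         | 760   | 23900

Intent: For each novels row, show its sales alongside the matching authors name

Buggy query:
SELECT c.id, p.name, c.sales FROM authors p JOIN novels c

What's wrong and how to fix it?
Bug: Missing join condition: each novels row is matched to all authors rows instead of just its own

Fix: Specify the join condition linking the foreign key to the parent id

Corrected query:
SELECT c.id, p.name, c.sales FROM authors p JOIN novels c ON c.author_id = p.id

Result:
id | name   | sales
---+--------+------
1  | Orwell | 75099
2  | Austen | 35222
3  | Orwell | 43241
4  | Austen | 68659
5  | Austen | 7682 
6  | Austen | 11511
7  | Austen | 23900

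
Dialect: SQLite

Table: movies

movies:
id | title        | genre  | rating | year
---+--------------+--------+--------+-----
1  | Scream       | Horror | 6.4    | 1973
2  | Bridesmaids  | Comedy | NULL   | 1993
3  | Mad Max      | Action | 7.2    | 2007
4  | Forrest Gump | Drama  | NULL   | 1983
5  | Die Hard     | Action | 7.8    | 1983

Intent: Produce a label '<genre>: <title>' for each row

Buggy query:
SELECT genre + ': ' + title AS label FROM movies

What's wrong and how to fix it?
Bug: SQLite uses || for string concatenation; + coerces text to numbers (yielding 0)

Fix: Use the || operator for string concatenation

Corrected query:
SELECT genre || ': ' || title AS label FROM movies

Result:
label              
-------------------
Horror: Scream     
Comedy: Bridesmaids
Action: Mad Max    
Drama: Forrest Gump
Action: Die Hard   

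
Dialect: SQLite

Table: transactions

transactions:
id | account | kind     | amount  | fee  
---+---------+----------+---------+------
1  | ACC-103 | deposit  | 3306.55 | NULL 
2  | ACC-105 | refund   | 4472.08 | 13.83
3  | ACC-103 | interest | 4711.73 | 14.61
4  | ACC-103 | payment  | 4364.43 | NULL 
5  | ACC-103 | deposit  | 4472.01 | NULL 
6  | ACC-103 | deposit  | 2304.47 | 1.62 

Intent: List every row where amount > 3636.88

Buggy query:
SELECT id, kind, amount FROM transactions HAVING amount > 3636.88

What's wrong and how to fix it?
Bug: This is a non-aggregate query (no GROUP BY, no aggregates), so in SQLite the HAVING clause is invalid here; a row-level condition belongs in WHERE

Fix: Use WHERE for row-level filtering

Corrected query:
SELECT id, kind, amount FROM transactions WHERE amount > 3636.88

Result:
id | kind     | amount 
---+----------+--------
2  | refund   | 4472.08
3  | interest | 4711.73
4  | payment  | 4364.43
5  | deposit  | 4472.01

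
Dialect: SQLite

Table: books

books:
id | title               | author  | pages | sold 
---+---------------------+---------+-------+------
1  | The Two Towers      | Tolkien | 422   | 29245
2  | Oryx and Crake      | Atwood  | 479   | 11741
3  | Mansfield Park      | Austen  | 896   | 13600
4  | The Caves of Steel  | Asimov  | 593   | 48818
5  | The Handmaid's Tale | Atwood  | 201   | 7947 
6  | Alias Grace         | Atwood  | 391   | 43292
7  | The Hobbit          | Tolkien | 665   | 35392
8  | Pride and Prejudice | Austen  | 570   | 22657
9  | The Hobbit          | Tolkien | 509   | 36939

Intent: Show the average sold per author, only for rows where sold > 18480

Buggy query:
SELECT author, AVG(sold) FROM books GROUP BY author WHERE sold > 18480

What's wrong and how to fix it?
Bug: WHERE cannot follow GROUP BY

Fix: Move the WHERE clause before GROUP BY

Corrected query:
SELECT author, AVG(sold) FROM books WHERE sold > 18480 GROUP BY author

Result:
author  | AVG(sold)   
--------+-------------
Asimov  | 48818       
Atwood  | 43292       
Austen  | 22657       
Tolkien | 33858.666667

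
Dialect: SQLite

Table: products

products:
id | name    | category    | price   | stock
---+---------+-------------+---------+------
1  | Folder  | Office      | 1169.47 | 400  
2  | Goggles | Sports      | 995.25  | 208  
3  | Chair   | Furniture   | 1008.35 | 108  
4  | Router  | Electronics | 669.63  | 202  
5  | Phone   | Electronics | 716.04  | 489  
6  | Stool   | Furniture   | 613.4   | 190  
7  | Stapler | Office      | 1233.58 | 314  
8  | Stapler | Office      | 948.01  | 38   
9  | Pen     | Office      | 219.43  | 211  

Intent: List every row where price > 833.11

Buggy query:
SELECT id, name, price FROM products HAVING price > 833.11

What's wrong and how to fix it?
Bug: HAVING filters the output of aggregation, but this query has no GROUP BY and no aggregate functions, so SQLite rejects it (HAVING clause on a non-aggregate query); the condition here is per row

Fix: Use WHERE for row-level filtering

Corrected query:
SELECT id, name, price FROM products WHERE price > 833.11

Result:
id | name    | price  
---+---------+--------
1  | Folder  | 1169.47
2  | Goggles | 995.25 
3  | Chair   | 1008.35
7  | Stapler | 1233.58
8  | Stapler | 948.01 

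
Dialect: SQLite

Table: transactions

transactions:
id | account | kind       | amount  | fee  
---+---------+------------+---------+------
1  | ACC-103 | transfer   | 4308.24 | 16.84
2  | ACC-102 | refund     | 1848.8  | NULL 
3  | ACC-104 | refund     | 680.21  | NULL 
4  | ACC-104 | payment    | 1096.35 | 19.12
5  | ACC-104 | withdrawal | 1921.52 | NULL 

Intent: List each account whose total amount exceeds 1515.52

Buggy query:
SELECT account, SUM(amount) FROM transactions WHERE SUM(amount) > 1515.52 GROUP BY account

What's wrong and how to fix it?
Bug: SUM(amount) is an aggregate, but WHERE filters rows before aggregation

Fix: Use HAVING (which filters groups after aggregation) instead of WHERE

Corrected query:
SELECT account, SUM(amount) FROM transactions GROUP BY account HAVING SUM(amount) > 1515.52

Result:
account | SUM(amount)
--------+------------
ACC-102 | 1848.8     
ACC-103 | 4308.24    
ACC-104 | 3698.08    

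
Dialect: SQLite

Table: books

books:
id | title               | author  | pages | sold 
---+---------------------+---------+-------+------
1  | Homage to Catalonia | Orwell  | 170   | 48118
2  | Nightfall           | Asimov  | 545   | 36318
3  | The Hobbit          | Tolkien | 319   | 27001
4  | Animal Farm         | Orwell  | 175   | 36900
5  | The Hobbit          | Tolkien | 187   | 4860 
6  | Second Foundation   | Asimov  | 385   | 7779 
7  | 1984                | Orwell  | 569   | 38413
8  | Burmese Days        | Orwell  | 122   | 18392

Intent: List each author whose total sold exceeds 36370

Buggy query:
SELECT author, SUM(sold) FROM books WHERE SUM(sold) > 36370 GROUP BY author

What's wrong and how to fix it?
Bug: SUM(sold) is an aggregate, but WHERE filters rows before aggregation

Fix: Use HAVING (which filters groups after aggregation) instead of WHERE

Corrected query:
SELECT author, SUM(sold) FROM books GROUP BY author HAVING SUM(sold) > 36370

Result:
author | SUM(sold)
-------+----------
Asimov | 44097    
Orwell | 141823   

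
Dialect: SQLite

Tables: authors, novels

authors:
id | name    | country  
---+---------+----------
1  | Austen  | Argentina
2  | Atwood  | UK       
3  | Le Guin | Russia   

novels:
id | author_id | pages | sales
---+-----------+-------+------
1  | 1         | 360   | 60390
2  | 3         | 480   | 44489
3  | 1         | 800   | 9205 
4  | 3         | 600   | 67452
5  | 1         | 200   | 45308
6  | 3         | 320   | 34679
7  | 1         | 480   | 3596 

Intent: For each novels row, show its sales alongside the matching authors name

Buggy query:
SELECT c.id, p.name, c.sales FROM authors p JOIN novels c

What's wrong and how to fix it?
Bug: Missing join condition: each novels row is matched to all authors rows instead of just its own

Fix: Specify the join condition linking the foreign key to the parent id

Corrected query:
SELECT c.id, p.name, c.sales FROM authors p JOIN novels c ON c.author_id = p.id

Result:
id | name    | sales
---+---------+------
1  | Austen  | 60390
2  | Le Guin | 44489
3  | Austen  | 9205 
4  | Le Guin | 67452
5  | Austen  | 45308
6  | Le Guin | 34679
7  | Austen  | 3596 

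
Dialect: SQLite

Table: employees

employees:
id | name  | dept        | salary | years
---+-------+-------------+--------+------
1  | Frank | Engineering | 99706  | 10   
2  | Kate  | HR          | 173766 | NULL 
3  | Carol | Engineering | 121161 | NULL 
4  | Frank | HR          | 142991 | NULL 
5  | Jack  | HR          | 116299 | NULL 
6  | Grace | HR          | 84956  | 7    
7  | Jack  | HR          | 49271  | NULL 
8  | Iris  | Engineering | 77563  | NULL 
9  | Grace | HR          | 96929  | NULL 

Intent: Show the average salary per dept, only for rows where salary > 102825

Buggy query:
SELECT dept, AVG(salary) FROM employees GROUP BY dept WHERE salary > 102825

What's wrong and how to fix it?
Bug: Row-level WHERE must come before GROUP BY in the clause order

Fix: Move the WHERE clause before GROUP BY

Corrected query:
SELECT dept, AVG(salary) FROM employees WHERE salary > 102825 GROUP BY dept

Result:
dept        | AVG(salary)
------------+------------
Engineering | 121161     
HR          | 144352     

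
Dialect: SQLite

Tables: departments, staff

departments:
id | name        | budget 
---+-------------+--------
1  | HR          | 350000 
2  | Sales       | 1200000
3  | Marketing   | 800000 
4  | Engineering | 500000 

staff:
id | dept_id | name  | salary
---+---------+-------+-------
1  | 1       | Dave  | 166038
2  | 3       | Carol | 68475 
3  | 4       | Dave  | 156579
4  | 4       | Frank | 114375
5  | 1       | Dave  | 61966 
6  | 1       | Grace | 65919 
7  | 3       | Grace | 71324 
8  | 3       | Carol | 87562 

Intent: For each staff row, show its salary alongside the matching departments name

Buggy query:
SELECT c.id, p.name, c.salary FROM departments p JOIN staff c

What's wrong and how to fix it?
Bug: Missing join condition: each staff row is matched to all departments rows instead of just its own

Fix: Specify the join condition linking the foreign key to the parent id

Corrected query:
SELECT c.id, p.name, c.salary FROM departments p JOIN staff c ON c.dept_id = p.id

Result:
id | name        | salary
---+-------------+-------
1  | HR          | 166038
2  | Marketing   | 68475 
3  | Engineering | 156579
4  | Engineering | 114375
5  | HR          | 61966 
6  | HR          | 65919 
7  | Marketing   | 71324 
8  | Marketing   | 87562 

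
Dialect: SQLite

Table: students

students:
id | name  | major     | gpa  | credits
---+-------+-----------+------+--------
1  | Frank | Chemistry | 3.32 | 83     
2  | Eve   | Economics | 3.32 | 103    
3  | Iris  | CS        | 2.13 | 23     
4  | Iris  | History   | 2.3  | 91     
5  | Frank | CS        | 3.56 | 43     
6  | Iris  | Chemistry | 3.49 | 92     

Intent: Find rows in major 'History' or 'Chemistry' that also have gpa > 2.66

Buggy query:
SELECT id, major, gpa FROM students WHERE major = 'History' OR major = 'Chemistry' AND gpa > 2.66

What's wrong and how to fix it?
Bug: Without parentheses, AND is evaluated before OR, so the gpa filter only applies to the 'Chemistry' branch

Fix: Group the OR with parentheses (or use IN), then AND the threshold

Corrected query:
SELECT id, major, gpa FROM students WHERE (major = 'History' OR major = 'Chemistry') AND gpa > 2.66

Result:
id | major     | gpa 
---+-----------+-----
1  | Chemistry | 3.32
6  | Chemistry | 3.49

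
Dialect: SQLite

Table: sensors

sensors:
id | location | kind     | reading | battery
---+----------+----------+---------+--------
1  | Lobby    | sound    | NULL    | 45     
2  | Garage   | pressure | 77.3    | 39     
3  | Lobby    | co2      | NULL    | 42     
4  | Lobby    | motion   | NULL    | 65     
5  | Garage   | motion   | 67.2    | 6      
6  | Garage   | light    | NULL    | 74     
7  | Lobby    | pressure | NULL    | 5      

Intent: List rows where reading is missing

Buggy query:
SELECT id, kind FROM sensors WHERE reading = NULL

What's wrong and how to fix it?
Bug: '= NULL' is always unknown in SQL three-valued logic, so no rows match

Fix: Replace '= NULL' with 'IS NULL'

Corrected query:
SELECT id, kind FROM sensors WHERE reading IS NULL

Result:
id | kind    
---+---------
1  | sound   
3  | co2     
4  | motion  
6  | light   
7  | pressure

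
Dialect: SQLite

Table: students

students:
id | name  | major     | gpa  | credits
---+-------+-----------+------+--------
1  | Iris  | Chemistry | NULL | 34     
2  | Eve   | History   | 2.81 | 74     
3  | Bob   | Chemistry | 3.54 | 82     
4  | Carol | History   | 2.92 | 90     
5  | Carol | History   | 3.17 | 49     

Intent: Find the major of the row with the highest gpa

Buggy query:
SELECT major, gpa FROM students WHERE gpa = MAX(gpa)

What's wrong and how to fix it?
Bug: MAX(gpa) is an aggregate and cannot be used directly in WHERE

Fix: Use a subquery: WHERE gpa = (SELECT MAX(gpa) FROM students)

Corrected query:
SELECT major, gpa FROM students WHERE gpa = (SELECT MAX(gpa) FROM students)

Result:
major     | gpa 
----------+-----
Chemistry | 3.54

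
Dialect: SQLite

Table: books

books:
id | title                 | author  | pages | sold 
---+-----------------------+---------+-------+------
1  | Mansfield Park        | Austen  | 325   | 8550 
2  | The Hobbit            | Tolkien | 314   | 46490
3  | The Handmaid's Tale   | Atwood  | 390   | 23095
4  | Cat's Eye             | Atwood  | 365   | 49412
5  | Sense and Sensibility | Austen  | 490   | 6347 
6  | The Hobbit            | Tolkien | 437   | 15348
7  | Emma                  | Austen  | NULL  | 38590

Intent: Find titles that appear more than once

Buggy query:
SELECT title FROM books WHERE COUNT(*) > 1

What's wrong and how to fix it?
Bug: WHERE can't reference COUNT(*); aggregates are computed after WHERE

Fix: GROUP BY title, then filter groups with HAVING COUNT(*) > 1

Corrected query:
SELECT title FROM books GROUP BY title HAVING COUNT(*) > 1

Result:
title     
----------
The Hobbit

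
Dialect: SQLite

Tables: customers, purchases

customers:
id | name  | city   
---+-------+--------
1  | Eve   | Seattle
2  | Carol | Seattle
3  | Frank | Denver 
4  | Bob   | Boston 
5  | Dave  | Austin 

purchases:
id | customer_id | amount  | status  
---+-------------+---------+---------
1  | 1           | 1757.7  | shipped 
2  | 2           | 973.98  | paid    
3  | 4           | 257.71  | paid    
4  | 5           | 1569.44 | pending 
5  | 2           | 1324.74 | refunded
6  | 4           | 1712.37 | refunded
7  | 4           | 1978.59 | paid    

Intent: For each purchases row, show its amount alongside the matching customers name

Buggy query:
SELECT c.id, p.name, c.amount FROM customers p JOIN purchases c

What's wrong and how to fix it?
Bug: JOIN with no ON clause produces a cartesian product; every purchases row pairs with every customers row

Fix: Specify the join condition linking the foreign key to the parent id

Corrected query:
SELECT c.id, p.name, c.amount FROM customers p JOIN purchases c ON c.customer_id = p.id

Result:
id | name  | amount 
---+-------+--------
1  | Eve   | 1757.7 
2  | Carol | 973.98 
3  | Bob   | 257.71 
4  | Dave  | 1569.44
5  | Carol | 1324.74
6  | Bob   | 1712.37
7  | Bob   | 1978.59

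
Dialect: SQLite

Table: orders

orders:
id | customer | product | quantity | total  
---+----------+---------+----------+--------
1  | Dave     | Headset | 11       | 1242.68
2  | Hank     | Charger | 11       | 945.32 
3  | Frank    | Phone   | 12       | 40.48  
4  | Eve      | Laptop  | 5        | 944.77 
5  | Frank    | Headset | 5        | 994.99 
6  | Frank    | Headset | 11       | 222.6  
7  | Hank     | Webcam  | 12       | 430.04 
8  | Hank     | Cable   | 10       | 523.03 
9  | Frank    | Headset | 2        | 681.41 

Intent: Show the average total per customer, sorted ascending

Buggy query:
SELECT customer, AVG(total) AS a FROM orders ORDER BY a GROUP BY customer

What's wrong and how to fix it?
Bug: GROUP BY must precede ORDER BY

Fix: Reorder: SELECT … FROM … GROUP BY … ORDER BY …

Corrected query:
SELECT customer, AVG(total) AS a FROM orders GROUP BY customer ORDER BY a

Result:
customer | a         
---------+-----------
Frank    | 484.87    
Hank     | 632.796667
Eve      | 944.77    
Dave     | 1242.68   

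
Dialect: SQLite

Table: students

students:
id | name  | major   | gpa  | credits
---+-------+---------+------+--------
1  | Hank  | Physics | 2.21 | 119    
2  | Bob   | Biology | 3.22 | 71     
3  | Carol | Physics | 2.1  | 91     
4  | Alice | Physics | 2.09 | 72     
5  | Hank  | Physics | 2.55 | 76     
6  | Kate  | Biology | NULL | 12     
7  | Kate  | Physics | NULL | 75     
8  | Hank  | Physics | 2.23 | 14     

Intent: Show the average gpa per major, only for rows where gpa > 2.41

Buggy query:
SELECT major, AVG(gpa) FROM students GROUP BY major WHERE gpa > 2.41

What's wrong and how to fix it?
Bug: WHERE cannot follow GROUP BY

Fix: Move the WHERE clause before GROUP BY

Corrected query:
SELECT major, AVG(gpa) FROM students WHERE gpa > 2.41 GROUP BY major

Result:
major   | AVG(gpa)
--------+---------
Biology | 3.22    
Physics | 2.55    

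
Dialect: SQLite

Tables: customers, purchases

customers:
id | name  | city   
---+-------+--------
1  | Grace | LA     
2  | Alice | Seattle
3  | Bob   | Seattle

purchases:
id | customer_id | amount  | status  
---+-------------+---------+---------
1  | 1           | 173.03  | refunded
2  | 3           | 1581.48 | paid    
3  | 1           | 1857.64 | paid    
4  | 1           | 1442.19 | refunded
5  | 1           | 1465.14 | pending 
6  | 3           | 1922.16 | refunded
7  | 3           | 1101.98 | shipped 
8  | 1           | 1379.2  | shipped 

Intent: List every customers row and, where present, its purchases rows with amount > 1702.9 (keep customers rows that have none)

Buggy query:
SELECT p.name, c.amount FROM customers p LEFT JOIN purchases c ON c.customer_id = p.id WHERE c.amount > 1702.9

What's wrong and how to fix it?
Bug: Filtering c.amount in WHERE discards the NULL rows produced by LEFT JOIN, turning it into an inner join

Fix: Put 'c.amount > 1702.9' in the JOIN's ON clause instead of WHERE

Corrected query:
SELECT p.name, c.amount FROM customers p LEFT JOIN purchases c ON c.customer_id = p.id AND c.amount > 1702.9

Result:
name  | amount 
------+--------
Grace | 1857.64
Alice | NULL   
Bob   | 1922.16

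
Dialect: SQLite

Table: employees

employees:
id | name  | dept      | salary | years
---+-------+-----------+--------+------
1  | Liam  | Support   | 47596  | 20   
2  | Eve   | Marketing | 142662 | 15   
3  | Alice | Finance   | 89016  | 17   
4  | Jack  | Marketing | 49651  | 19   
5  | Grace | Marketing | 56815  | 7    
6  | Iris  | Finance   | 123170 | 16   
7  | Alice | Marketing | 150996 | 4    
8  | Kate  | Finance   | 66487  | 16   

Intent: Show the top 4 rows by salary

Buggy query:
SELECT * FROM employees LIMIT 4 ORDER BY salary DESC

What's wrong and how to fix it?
Bug: ORDER BY cannot follow LIMIT; LIMIT is the final clause

Fix: Swap the clauses: ORDER BY first, then LIMIT

Corrected query:
SELECT * FROM employees ORDER BY salary DESC LIMIT 4

Result:
id | name  | dept      | salary | years
---+-------+-----------+--------+------
7  | Alice | Marketing | 150996 | 4    
2  | Eve   | Marketing | 142662 | 15   
6  | Iris  | Finance   | 123170 | 16   
3  | Alice | Finance   | 89016  | 17   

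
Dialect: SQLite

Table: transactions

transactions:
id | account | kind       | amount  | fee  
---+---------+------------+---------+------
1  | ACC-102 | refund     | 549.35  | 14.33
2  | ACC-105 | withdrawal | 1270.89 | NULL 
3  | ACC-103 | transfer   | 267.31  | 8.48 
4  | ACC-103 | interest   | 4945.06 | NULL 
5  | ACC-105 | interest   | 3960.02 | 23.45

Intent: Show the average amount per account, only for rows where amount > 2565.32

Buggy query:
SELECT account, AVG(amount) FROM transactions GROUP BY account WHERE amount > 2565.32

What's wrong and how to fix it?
Bug: WHERE cannot follow GROUP BY

Fix: Place WHERE between FROM and GROUP BY

Corrected query:
SELECT account, AVG(amount) FROM transactions WHERE amount > 2565.32 GROUP BY account

Result:
account | AVG(amount)
--------+------------
ACC-103 | 4945.06    
ACC-105 | 3960.02    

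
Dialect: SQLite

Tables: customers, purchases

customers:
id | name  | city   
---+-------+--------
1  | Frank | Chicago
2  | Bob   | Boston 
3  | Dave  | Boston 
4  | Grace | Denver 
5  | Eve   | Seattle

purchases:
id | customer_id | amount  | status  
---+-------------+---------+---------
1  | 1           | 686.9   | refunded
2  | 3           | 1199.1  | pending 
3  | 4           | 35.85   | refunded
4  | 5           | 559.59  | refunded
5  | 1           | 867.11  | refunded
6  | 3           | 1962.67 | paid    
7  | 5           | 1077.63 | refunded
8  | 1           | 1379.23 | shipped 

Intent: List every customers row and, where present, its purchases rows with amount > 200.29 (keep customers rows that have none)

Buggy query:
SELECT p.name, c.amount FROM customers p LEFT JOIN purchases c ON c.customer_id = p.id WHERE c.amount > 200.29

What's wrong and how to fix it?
Bug: Filtering c.amount in WHERE discards the NULL rows produced by LEFT JOIN, turning it into an inner join

Fix: Move the right-table condition into the ON clause so unmatched parents are kept

Corrected query:
SELECT p.name, c.amount FROM customers p LEFT JOIN purchases c ON c.customer_id = p.id AND c.amount > 200.29

Result:
name  | amount 
------+--------
Frank | 686.9  
Frank | 867.11 
Frank | 1379.23
Bob   | NULL   
Dave  | 1199.1 
Dave  | 1962.67
Grace | NULL   
Eve   | 559.59 
Eve   | 1077.63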